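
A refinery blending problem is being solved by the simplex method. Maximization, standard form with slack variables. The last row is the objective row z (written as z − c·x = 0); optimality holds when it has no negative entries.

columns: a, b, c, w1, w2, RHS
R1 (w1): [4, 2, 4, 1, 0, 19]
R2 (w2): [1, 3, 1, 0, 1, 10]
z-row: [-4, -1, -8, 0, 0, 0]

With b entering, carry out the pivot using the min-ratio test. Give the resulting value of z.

10/3

Ratio test on column b — row 1: 19/2 = 19/2; row 2: 10/3 = 10/3. Minimum is 10/3 at row 2 (w2 leaves); pivot element 3.
Pivot on row 2; the z-row RHS becomes 0 − (-1)·(10/3) = 10/3.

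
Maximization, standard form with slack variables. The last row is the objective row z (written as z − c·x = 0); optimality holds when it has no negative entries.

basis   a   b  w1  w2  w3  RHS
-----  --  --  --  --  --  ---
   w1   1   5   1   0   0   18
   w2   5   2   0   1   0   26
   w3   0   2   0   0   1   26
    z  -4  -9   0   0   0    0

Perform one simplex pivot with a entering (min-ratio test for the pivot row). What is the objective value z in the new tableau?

Ratio test on column a — row 1: 18/1 = 18; row 2: 26/5 = 26/5; row 3: entry 0 ≤ 0. Minimum is 26/5 at row 2 (w2 leaves); pivot element 5.
Pivot on row 2; the z-row RHS becomes 0 − (-4)·(26/5) = 104/5.

104/5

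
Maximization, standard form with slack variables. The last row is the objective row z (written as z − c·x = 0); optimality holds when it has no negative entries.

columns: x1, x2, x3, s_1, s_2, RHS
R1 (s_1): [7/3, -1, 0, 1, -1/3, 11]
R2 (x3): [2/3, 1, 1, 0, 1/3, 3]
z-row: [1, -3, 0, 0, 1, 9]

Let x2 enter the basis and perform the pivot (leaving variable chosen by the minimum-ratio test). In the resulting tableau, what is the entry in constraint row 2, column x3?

Ratio test on column x2 — row 1: entry -1 ≤ 0; row 2: 3/1 = 3. Minimum is 3 at row 2 (x3 leaves); pivot element 1.
Divide row 2 by 1; eliminate column x2 from the other rows.
In the new row 2, the x3 entry is the old entry divided by the pivot: 1/1 = 1.

1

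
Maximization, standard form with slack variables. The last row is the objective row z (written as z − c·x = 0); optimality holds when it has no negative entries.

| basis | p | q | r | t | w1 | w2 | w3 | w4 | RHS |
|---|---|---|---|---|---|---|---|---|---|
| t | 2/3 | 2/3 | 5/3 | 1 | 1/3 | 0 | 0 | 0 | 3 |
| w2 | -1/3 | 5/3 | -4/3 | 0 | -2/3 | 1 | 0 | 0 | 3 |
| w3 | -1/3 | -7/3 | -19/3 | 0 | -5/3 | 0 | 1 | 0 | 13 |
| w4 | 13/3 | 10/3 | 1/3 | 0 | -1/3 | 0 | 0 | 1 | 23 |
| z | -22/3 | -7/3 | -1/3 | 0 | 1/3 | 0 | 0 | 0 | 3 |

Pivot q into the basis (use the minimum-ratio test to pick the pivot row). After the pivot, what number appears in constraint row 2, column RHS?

9/5

Ratio test on column q — row 1: 3/(2/3) = 9/2; row 2: 3/(5/3) = 9/5; row 3: entry -7/3 ≤ 0; row 4: 23/(10/3) = 69/10. Minimum is 9/5 at row 2 (w2 leaves); pivot element 5/3.
Divide row 2 by 5/3; eliminate column q from the other rows.
In the new row 2, the RHS entry is the old entry divided by the pivot: 3/(5/3) = 9/5.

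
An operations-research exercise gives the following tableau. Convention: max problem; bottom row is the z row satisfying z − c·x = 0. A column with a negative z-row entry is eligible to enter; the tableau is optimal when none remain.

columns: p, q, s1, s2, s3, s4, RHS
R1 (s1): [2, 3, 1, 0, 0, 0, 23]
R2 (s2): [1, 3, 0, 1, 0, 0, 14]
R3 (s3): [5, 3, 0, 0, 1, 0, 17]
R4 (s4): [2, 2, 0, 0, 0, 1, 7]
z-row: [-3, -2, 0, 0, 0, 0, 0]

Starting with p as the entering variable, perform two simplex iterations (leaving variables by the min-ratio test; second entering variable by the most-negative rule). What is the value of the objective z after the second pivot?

41/4

Ratio test on column p — row 1: 23/2 = 23/2; row 2: 14/1 = 14; row 3: 17/5 = 17/5; row 4: 7/2 = 7/2. Minimum is 17/5 at row 3 (s3 leaves); pivot element 5.
Pivot on row 3; the z-row RHS becomes 0 − (-3)·(17/5) = 51/5.
Next entering variable (most negative z-row entry -1/5): q.
Ratio test on column q — row 1: (81/5)/(9/5) = 9; row 2: (53/5)/(12/5) = 53/12; row 3: (17/5)/(3/5) = 17/3; row 4: (1/5)/(4/5) = 1/4. Minimum is 1/4 at row 4 (s4 leaves); pivot element 4/5.
After the second pivot the z-row RHS is 51/5 − (-1/5)·(1/4) = 41/4.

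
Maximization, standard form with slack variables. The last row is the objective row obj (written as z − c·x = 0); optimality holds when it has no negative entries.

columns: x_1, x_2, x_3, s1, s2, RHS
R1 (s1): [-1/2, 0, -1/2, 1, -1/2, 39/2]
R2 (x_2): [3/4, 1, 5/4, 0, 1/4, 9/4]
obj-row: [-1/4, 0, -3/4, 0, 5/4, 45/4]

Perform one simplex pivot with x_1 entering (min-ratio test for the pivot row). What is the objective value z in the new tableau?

12

Ratio test on column x_1 — row 1: entry -1/2 ≤ 0; row 2: (9/4)/(3/4) = 3. Minimum is 3 at row 2 (x_2 leaves); pivot element 3/4.
Pivot on row 2; the obj-row RHS becomes 45/4 − (-1/4)·3 = 12.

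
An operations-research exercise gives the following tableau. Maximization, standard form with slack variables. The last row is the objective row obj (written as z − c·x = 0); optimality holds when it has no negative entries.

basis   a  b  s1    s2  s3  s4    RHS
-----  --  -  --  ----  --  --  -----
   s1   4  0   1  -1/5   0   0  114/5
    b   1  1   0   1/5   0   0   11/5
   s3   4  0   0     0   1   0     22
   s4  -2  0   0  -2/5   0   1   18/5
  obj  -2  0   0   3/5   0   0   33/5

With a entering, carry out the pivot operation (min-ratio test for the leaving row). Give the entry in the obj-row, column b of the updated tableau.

2

Ratio test on column a — row 1: (114/5)/4 = 57/10; row 2: (11/5)/1 = 11/5; row 3: 22/4 = 11/2; row 4: entry -2 ≤ 0. Minimum is 11/5 at row 2 (b leaves); pivot element 1.
Divide row 2 by 1; eliminate column a from the other rows.
obj-row update in column b: 0 − (-2)·1 = 2.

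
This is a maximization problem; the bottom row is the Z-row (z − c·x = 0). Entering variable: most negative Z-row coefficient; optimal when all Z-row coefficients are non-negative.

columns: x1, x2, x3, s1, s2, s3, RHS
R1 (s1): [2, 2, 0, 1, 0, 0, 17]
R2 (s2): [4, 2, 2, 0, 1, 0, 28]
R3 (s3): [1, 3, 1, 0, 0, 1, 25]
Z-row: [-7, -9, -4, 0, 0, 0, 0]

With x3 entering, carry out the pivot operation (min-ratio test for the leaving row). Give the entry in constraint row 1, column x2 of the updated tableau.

2

Ratio test on column x3 — row 1: entry 0 ≤ 0; row 2: 28/2 = 14; row 3: 25/1 = 25. Minimum is 14 at row 2 (s2 leaves); pivot element 2.
Divide row 2 by 2; eliminate column x3 from the other rows.
Row 1 update in column x2: 2 − 0·1 = 2.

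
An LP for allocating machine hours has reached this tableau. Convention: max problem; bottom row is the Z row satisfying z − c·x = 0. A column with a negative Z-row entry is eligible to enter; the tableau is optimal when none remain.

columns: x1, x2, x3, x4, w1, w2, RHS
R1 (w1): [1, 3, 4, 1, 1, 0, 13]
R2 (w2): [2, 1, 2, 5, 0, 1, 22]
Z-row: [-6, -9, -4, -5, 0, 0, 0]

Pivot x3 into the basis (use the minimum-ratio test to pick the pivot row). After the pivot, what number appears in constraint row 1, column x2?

Ratio test on column x3 — row 1: 13/4 = 13/4; row 2: 22/2 = 11. Minimum is 13/4 at row 1 (w1 leaves); pivot element 4.
Divide row 1 by 4; eliminate column x3 from the other rows.
In the new row 1, the x2 entry is the old entry divided by the pivot: 3/4 = 3/4.

3/4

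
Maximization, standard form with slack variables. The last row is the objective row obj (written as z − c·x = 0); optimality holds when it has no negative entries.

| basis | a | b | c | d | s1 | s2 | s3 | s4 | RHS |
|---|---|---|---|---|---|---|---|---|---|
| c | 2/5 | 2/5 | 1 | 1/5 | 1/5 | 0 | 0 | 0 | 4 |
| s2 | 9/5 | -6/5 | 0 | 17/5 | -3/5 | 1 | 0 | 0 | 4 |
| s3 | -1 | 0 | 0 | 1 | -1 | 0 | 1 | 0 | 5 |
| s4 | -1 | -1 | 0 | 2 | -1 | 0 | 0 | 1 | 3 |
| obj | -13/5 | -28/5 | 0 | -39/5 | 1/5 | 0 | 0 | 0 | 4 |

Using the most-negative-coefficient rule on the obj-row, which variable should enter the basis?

d

Negative obj-row entries: a: -13/5, b: -28/5, d: -39/5.
The most negative is -39/5 in column d, so d enters.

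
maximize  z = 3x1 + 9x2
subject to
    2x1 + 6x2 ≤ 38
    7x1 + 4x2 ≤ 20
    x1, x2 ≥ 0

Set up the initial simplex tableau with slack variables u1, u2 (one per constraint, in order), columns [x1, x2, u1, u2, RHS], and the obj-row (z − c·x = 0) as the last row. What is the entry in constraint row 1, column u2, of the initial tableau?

Slack u2 belongs to constraint 2; its column is the unit vector e_2, so the entry in row 1 is 0.

0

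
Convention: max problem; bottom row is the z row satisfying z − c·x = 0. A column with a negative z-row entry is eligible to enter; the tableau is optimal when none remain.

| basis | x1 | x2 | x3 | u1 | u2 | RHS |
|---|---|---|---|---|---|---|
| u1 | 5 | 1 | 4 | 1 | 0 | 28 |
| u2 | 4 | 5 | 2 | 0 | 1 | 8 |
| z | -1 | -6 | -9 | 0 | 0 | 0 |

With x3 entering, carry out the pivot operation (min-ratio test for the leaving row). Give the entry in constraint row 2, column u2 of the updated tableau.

Ratio test on column x3 — row 1: 28/4 = 7; row 2: 8/2 = 4. Minimum is 4 at row 2 (u2 leaves); pivot element 2.
Divide row 2 by 2; eliminate column x3 from the other rows.
In the new row 2, the u2 entry is the old entry divided by the pivot: 1/2 = 1/2.

1/2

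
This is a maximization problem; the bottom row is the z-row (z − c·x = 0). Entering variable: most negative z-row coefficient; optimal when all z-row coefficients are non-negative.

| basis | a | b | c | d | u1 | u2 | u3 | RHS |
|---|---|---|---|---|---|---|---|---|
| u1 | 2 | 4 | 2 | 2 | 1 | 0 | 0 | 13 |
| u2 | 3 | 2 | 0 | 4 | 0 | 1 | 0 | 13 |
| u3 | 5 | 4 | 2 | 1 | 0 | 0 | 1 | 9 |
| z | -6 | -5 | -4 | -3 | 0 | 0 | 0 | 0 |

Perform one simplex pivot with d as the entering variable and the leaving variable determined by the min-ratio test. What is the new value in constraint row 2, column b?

1/2

Ratio test on column d — row 1: 13/2 = 13/2; row 2: 13/4 = 13/4; row 3: 9/1 = 9. Minimum is 13/4 at row 2 (u2 leaves); pivot element 4.
Divide row 2 by 4; eliminate column d from the other rows.
In the new row 2, the b entry is the old entry divided by the pivot: 2/4 = 1/2.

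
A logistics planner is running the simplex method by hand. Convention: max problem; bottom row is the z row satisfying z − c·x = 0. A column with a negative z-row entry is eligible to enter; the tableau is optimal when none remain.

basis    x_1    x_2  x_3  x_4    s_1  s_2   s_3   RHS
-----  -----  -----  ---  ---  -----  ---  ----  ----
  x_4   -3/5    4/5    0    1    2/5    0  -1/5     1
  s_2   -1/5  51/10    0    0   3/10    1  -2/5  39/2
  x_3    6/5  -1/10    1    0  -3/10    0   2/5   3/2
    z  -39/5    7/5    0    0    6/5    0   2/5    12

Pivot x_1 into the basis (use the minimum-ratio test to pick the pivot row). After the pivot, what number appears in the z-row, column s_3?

3

Ratio test on column x_1 — row 1: entry -3/5 ≤ 0; row 2: entry -1/5 ≤ 0; row 3: (3/2)/(6/5) = 5/4. Minimum is 5/4 at row 3 (x_3 leaves); pivot element 6/5.
Divide row 3 by 6/5; eliminate column x_1 from the other rows.
z-row update in column s_3: 2/5 − (-39/5)·(1/3) = 3.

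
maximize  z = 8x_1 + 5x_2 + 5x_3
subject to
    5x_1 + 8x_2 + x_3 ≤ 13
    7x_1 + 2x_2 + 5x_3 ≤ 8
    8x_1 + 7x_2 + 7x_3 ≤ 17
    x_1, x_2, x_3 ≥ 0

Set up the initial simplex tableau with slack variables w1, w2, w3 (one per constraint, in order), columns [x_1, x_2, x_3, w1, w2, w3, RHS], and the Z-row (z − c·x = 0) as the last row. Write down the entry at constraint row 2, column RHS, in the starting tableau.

The RHS of constraint 2 is b_2 = 8.

8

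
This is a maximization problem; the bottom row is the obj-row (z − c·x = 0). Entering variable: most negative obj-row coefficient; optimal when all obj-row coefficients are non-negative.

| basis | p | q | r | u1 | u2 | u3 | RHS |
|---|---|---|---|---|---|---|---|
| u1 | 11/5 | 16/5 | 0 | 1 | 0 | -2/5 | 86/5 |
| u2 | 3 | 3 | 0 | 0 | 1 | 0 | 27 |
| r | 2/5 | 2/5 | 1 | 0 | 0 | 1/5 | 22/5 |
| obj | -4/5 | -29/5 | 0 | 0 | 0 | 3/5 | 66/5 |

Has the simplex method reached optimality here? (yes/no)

The obj-row has a negative entry -29/5 in column q, so it is not optimal.

no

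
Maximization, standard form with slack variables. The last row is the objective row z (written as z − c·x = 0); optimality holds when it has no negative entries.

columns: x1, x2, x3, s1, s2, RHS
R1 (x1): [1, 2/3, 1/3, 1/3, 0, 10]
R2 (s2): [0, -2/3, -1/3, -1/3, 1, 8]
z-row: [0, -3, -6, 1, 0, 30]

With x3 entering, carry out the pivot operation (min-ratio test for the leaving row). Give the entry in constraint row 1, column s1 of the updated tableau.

1

Ratio test on column x3 — row 1: 10/(1/3) = 30; row 2: entry -1/3 ≤ 0. Minimum is 30 at row 1 (x1 leaves); pivot element 1/3.
Divide row 1 by 1/3; eliminate column x3 from the other rows.
In the new row 1, the s1 entry is the old entry divided by the pivot: (1/3)/(1/3) = 1.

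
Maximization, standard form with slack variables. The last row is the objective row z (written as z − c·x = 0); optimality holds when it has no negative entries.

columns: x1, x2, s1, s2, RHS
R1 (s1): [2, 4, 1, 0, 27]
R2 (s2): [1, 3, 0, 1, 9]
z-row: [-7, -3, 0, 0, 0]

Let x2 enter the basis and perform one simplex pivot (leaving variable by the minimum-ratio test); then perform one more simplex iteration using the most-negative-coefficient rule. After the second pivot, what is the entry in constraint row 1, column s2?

-2

Ratio test on column x2 — row 1: 27/4 = 27/4; row 2: 9/3 = 3. Minimum is 3 at row 2 (s2 leaves); pivot element 3.
Divide row 2 by 3; eliminate column x2 from the other rows.
Second iteration: most negative z-row entry is -6 in column x1, so x1 enters.
Ratio test on column x1 — row 1: 15/(2/3) = 45/2; row 2: 3/(1/3) = 9. Minimum is 9 at row 2 (x2 leaves); pivot element 1/3.
Divide row 2 by 1/3; eliminate column x1 from the other rows.
After both pivots, the entry at constraint row 1, column s2 is -2.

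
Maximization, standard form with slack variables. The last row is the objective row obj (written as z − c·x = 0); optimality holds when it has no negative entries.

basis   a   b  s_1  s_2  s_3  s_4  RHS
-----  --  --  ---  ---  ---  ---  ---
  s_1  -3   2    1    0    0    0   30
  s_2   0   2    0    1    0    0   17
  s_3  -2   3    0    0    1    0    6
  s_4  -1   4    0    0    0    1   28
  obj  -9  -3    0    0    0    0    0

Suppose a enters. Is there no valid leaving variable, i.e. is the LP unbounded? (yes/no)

yes

Every constraint-row entry in column a is ≤ 0, so increasing a is unbounded.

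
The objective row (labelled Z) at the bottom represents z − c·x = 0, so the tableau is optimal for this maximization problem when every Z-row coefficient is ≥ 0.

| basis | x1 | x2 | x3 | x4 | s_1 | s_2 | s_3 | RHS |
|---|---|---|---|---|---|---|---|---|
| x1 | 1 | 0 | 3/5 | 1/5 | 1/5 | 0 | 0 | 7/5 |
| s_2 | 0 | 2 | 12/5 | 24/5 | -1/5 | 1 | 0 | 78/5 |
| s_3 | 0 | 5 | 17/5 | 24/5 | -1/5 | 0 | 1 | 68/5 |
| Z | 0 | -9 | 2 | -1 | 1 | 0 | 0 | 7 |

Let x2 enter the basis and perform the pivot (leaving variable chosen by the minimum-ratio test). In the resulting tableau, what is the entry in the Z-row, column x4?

191/25

Ratio test on column x2 — row 1: entry 0 ≤ 0; row 2: (78/5)/2 = 39/5; row 3: (68/5)/5 = 68/25. Minimum is 68/25 at row 3 (s_3 leaves); pivot element 5.
Divide row 3 by 5; eliminate column x2 from the other rows.
Z-row update in column x4: -1 − (-9)·(24/25) = 191/25.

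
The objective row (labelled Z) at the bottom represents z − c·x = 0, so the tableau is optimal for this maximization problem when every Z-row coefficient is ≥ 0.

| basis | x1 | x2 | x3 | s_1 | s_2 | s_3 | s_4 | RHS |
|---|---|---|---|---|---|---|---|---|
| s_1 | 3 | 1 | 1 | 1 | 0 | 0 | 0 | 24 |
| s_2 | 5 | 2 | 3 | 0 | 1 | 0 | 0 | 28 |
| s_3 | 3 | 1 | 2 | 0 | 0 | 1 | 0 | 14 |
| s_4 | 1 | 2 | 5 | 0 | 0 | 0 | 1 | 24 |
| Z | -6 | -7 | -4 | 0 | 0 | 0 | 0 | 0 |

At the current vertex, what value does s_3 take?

s_3 is basic (row 3); its value is the RHS of that row, 14.

14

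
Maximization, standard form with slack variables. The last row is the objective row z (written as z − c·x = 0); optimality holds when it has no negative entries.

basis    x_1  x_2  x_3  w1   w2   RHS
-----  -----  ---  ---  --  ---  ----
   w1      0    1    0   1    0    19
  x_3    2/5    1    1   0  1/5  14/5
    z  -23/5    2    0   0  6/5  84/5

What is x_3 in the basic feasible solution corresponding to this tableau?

x_3 is basic (row 2); its value is the RHS of that row, 14/5.

14/5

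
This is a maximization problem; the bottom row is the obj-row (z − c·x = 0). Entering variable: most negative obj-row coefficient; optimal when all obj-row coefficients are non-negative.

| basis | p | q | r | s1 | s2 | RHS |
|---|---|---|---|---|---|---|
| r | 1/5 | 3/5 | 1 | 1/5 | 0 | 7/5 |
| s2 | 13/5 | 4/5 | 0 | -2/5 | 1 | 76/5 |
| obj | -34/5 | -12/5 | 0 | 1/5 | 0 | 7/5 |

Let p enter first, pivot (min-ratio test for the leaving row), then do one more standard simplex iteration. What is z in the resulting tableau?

42

Ratio test on column p — row 1: (7/5)/(1/5) = 7; row 2: (76/5)/(13/5) = 76/13. Minimum is 76/13 at row 2 (s2 leaves); pivot element 13/5.
Pivot on row 2; the obj-row RHS becomes 7/5 − (-34/5)·(76/13) = 535/13.
Next entering variable (most negative obj-row entry -11/13): s1.
Ratio test on column s1 — row 1: (3/13)/(3/13) = 1; row 2: entry -2/13 ≤ 0. Minimum is 1 at row 1 (r leaves); pivot element 3/13.
After the second pivot the obj-row RHS is 535/13 − (-11/13)·1 = 42.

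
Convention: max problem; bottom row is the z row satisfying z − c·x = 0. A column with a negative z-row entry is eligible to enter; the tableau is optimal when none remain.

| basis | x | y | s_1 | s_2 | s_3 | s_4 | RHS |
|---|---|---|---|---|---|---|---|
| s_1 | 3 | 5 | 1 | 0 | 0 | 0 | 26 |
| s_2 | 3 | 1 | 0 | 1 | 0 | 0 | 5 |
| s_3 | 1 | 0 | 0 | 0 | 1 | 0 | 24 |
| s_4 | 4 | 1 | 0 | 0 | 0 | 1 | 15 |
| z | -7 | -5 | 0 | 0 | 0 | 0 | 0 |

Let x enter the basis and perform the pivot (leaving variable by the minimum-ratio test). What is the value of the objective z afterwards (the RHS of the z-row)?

35/3

Ratio test on column x — row 1: 26/3 = 26/3; row 2: 5/3 = 5/3; row 3: 24/1 = 24; row 4: 15/4 = 15/4. Minimum is 5/3 at row 2 (s_2 leaves); pivot element 3.
Pivot on row 2; the z-row RHS becomes 0 − (-7)·(5/3) = 35/3.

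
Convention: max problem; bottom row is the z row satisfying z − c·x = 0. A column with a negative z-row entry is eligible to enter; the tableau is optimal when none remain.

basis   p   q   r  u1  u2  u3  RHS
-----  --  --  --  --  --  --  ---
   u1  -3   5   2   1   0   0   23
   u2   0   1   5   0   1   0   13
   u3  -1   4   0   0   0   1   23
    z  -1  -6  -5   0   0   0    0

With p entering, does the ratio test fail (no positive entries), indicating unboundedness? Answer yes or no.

Every constraint-row entry in column p is ≤ 0, so increasing p is unbounded.

yes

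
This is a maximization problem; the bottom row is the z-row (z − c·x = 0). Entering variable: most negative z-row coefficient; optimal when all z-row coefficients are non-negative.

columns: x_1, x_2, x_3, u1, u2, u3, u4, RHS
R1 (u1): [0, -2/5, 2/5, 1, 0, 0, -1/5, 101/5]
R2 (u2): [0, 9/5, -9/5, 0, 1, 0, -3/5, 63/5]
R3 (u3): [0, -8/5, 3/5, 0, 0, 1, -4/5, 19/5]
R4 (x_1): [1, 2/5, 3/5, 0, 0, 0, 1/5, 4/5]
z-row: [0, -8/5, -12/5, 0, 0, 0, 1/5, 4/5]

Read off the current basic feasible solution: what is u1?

u1 is basic (row 1); its value is the RHS of that row, 101/5.

101/5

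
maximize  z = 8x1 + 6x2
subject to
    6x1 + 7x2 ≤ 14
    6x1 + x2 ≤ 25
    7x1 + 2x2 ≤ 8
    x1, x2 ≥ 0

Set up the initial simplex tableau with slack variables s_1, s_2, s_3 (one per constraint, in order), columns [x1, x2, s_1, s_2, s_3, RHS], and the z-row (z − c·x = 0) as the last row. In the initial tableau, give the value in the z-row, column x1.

The z-row carries the negated objective coefficients: the x1 entry is -8.

-8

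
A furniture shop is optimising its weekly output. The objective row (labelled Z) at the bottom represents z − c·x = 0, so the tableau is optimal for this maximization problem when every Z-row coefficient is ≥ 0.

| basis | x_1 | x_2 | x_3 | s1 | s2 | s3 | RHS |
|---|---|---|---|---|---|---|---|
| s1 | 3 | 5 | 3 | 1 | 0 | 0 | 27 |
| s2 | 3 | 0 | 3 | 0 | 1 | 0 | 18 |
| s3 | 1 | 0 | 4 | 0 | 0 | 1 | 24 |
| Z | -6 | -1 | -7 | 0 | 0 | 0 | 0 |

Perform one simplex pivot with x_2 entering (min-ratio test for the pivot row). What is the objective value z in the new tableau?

27/5

Ratio test on column x_2 — row 1: 27/5 = 27/5; row 2: entry 0 ≤ 0; row 3: entry 0 ≤ 0. Minimum is 27/5 at row 1 (s1 leaves); pivot element 5.
Pivot on row 1; the Z-row RHS becomes 0 − (-1)·(27/5) = 27/5.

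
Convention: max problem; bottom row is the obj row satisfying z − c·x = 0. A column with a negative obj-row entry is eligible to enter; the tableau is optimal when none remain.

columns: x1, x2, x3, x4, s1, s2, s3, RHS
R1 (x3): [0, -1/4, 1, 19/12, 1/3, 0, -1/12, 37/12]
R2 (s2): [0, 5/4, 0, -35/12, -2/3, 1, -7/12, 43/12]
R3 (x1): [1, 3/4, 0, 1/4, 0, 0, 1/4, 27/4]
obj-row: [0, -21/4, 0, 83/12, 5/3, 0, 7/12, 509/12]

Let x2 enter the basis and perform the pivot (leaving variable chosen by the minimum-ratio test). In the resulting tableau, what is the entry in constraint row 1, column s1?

1/5

Ratio test on column x2 — row 1: entry -1/4 ≤ 0; row 2: (43/12)/(5/4) = 43/15; row 3: (27/4)/(3/4) = 9. Minimum is 43/15 at row 2 (s2 leaves); pivot element 5/4.
Divide row 2 by 5/4; eliminate column x2 from the other rows.
Row 1 update in column s1: 1/3 − (-1/4)·(-8/15) = 1/5.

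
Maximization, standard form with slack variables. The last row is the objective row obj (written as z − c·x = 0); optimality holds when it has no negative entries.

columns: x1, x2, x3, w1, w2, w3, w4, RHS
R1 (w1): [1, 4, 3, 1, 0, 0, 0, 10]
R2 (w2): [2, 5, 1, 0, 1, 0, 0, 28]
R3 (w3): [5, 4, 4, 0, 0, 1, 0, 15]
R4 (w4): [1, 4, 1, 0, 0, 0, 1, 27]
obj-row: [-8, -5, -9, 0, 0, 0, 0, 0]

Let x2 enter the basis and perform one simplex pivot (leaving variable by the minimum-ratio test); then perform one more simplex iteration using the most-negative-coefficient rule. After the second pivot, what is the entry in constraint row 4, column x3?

Ratio test on column x2 — row 1: 10/4 = 5/2; row 2: 28/5 = 28/5; row 3: 15/4 = 15/4; row 4: 27/4 = 27/4. Minimum is 5/2 at row 1 (w1 leaves); pivot element 4.
Divide row 1 by 4; eliminate column x2 from the other rows.
Second iteration: most negative obj-row entry is -27/4 in column x1, so x1 enters.
Ratio test on column x1 — row 1: (5/2)/(1/4) = 10; row 2: (31/2)/(3/4) = 62/3; row 3: 5/4 = 5/4; row 4: entry 0 ≤ 0. Minimum is 5/4 at row 3 (w3 leaves); pivot element 4.
Divide row 3 by 4; eliminate column x1 from the other rows.
After both pivots, the entry at constraint row 4, column x3 is -2.

-2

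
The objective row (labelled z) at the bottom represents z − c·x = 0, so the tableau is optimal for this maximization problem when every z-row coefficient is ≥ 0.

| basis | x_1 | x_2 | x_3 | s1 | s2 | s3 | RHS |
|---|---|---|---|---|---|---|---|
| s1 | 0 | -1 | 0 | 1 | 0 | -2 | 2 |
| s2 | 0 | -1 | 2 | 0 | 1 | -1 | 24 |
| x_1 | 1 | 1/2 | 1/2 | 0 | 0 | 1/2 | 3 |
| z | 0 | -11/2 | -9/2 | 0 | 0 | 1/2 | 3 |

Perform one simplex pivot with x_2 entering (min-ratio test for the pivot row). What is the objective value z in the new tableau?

36

Ratio test on column x_2 — row 1: entry -1 ≤ 0; row 2: entry -1 ≤ 0; row 3: 3/(1/2) = 6. Minimum is 6 at row 3 (x_1 leaves); pivot element 1/2.
Pivot on row 3; the z-row RHS becomes 3 − (-11/2)·6 = 36.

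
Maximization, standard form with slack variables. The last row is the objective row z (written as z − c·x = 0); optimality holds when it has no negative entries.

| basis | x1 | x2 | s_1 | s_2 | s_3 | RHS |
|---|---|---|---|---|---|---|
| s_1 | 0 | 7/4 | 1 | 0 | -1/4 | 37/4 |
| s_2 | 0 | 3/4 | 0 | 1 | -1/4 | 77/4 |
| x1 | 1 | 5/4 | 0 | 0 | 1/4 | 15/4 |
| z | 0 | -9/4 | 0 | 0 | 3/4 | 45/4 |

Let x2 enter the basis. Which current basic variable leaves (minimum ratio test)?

Column x2 entries and ratios — s_1: (37/4)/(7/4) = 37/7; s_2: (77/4)/(3/4) = 77/3; x1: (15/4)/(5/4) = 3.
Smallest ratio is 3 in the row of x1, so x1 leaves.

x1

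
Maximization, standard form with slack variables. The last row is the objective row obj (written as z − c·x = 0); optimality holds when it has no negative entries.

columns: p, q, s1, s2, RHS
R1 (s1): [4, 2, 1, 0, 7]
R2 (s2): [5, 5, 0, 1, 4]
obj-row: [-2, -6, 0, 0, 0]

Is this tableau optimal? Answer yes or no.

no

The obj-row has a negative entry -6 in column q, so it is not optimal.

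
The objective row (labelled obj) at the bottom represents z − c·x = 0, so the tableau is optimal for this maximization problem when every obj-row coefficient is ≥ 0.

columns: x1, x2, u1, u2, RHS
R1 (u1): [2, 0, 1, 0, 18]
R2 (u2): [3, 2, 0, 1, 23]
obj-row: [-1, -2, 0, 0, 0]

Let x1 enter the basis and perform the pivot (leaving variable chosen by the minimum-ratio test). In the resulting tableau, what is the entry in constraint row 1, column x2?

-4/3

Ratio test on column x1 — row 1: 18/2 = 9; row 2: 23/3 = 23/3. Minimum is 23/3 at row 2 (u2 leaves); pivot element 3.
Divide row 2 by 3; eliminate column x1 from the other rows.
Row 1 update in column x2: 0 − 2·(2/3) = -4/3.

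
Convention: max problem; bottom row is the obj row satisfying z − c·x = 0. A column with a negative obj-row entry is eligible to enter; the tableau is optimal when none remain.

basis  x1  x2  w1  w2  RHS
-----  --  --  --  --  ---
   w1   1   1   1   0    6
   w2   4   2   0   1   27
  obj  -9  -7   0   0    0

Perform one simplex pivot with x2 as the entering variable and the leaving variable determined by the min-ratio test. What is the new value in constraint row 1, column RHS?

6

Ratio test on column x2 — row 1: 6/1 = 6; row 2: 27/2 = 27/2. Minimum is 6 at row 1 (w1 leaves); pivot element 1.
Divide row 1 by 1; eliminate column x2 from the other rows.
In the new row 1, the RHS entry is the old entry divided by the pivot: 6/1 = 6.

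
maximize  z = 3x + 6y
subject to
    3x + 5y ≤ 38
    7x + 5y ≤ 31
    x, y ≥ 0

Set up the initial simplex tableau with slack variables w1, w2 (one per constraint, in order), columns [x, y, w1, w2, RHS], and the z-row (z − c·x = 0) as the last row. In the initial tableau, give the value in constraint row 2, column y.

Constraint 2 has coefficient 5 on y.

5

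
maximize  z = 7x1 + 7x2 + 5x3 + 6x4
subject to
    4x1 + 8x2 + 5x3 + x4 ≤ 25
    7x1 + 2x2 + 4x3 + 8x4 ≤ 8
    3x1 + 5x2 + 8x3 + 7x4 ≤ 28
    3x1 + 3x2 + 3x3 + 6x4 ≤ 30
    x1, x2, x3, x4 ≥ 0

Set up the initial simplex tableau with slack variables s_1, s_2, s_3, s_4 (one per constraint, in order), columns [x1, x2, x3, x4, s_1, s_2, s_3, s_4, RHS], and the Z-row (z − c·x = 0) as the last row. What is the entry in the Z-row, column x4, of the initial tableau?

-6

The Z-row carries the negated objective coefficients: the x4 entry is -6.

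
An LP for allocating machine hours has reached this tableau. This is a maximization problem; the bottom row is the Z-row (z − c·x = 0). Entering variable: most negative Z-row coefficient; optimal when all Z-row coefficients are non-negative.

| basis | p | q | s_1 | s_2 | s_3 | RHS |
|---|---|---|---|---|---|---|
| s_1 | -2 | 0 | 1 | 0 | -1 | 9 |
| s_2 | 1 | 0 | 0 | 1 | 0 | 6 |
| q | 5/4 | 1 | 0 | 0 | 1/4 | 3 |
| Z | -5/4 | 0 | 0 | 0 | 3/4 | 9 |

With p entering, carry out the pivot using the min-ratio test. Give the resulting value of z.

Ratio test on column p — row 1: entry -2 ≤ 0; row 2: 6/1 = 6; row 3: 3/(5/4) = 12/5. Minimum is 12/5 at row 3 (q leaves); pivot element 5/4.
Pivot on row 3; the Z-row RHS becomes 9 − (-5/4)·(12/5) = 12.

12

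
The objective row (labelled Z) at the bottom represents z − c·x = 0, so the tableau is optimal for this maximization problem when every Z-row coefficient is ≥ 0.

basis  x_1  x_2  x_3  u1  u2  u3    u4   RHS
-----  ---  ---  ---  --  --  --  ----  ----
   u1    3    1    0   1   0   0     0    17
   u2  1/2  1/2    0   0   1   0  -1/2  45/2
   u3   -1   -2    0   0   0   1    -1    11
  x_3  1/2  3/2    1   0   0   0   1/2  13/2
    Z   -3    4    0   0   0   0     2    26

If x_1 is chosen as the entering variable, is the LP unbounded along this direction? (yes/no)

no

Column x_1 has positive entries in row(s) 1, 2, 4, so the ratio test bounds it — not unbounded.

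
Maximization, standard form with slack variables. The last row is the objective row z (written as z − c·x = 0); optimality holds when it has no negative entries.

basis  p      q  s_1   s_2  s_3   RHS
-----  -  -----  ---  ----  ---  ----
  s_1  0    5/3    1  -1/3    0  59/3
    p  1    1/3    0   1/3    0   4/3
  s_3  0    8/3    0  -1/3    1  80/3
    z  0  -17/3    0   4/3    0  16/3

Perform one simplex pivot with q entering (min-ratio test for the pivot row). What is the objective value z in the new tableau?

Ratio test on column q — row 1: (59/3)/(5/3) = 59/5; row 2: (4/3)/(1/3) = 4; row 3: (80/3)/(8/3) = 10. Minimum is 4 at row 2 (p leaves); pivot element 1/3.
Pivot on row 2; the z-row RHS becomes 16/3 − (-17/3)·4 = 28.

28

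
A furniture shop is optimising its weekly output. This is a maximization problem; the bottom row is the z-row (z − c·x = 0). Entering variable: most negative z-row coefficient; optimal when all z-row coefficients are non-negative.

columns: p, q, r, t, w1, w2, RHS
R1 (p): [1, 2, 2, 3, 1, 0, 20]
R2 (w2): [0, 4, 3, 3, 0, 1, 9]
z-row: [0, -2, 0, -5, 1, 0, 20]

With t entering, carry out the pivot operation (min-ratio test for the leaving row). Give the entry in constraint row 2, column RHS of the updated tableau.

Ratio test on column t — row 1: 20/3 = 20/3; row 2: 9/3 = 3. Minimum is 3 at row 2 (w2 leaves); pivot element 3.
Divide row 2 by 3; eliminate column t from the other rows.
In the new row 2, the RHS entry is the old entry divided by the pivot: 9/3 = 3.

3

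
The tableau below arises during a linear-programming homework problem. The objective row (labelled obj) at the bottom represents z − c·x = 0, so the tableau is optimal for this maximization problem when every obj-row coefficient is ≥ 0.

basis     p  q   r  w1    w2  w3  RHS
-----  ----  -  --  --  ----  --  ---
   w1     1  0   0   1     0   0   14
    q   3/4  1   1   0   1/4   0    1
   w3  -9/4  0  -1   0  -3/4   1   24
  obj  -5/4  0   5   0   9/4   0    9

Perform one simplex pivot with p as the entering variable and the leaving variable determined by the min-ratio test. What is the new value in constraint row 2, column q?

4/3

Ratio test on column p — row 1: 14/1 = 14; row 2: 1/(3/4) = 4/3; row 3: entry -9/4 ≤ 0. Minimum is 4/3 at row 2 (q leaves); pivot element 3/4.
Divide row 2 by 3/4; eliminate column p from the other rows.
In the new row 2, the q entry is the old entry divided by the pivot: 1/(3/4) = 4/3.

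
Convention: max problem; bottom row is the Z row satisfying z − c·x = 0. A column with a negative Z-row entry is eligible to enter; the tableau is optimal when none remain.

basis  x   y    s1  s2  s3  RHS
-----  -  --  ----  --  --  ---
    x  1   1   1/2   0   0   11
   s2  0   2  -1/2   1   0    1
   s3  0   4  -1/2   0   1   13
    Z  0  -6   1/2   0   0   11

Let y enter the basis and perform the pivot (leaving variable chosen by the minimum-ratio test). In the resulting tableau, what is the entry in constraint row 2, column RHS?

1/2

Ratio test on column y — row 1: 11/1 = 11; row 2: 1/2 = 1/2; row 3: 13/4 = 13/4. Minimum is 1/2 at row 2 (s2 leaves); pivot element 2.
Divide row 2 by 2; eliminate column y from the other rows.
In the new row 2, the RHS entry is the old entry divided by the pivot: 1/2 = 1/2.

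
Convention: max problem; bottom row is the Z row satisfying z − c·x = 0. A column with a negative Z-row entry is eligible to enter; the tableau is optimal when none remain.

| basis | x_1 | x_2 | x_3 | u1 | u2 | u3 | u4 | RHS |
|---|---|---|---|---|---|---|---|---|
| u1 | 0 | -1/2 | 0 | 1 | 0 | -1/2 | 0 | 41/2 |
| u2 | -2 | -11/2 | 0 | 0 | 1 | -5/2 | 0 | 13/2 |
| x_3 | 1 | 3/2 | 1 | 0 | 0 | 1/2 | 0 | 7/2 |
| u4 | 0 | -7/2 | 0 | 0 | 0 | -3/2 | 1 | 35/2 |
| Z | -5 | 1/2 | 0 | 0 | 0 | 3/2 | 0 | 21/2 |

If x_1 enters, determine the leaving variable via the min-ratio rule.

Column x_1 entries and ratios — u1: 0 ≤ 0, skip; u2: -2 ≤ 0, skip; x_3: (7/2)/1 = 7/2; u4: 0 ≤ 0, skip.
Smallest ratio is 7/2 in the row of x_3, so x_3 leaves.

x_3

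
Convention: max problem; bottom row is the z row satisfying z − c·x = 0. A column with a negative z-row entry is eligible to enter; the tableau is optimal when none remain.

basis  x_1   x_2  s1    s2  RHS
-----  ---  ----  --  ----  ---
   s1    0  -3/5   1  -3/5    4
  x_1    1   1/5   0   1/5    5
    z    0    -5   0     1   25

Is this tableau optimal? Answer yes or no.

no

The z-row has a negative entry -5 in column x_2, so it is not optimal.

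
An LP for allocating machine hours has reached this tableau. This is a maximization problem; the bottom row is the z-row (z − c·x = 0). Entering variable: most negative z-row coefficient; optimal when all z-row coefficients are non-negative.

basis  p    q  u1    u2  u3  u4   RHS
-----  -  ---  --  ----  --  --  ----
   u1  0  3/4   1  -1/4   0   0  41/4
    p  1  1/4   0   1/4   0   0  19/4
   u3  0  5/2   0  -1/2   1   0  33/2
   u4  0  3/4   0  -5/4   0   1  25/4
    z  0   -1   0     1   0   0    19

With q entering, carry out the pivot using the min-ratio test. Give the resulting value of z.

128/5

Ratio test on column q — row 1: (41/4)/(3/4) = 41/3; row 2: (19/4)/(1/4) = 19; row 3: (33/2)/(5/2) = 33/5; row 4: (25/4)/(3/4) = 25/3. Minimum is 33/5 at row 3 (u3 leaves); pivot element 5/2.
Pivot on row 3; the z-row RHS becomes 19 − (-1)·(33/5) = 128/5.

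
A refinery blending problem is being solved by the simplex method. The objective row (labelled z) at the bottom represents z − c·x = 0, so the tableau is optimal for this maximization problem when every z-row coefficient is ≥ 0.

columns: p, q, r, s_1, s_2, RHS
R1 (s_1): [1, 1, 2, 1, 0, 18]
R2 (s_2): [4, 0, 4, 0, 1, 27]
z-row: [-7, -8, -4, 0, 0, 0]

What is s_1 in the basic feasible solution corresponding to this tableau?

18

s_1 is basic (row 1); its value is the RHS of that row, 18.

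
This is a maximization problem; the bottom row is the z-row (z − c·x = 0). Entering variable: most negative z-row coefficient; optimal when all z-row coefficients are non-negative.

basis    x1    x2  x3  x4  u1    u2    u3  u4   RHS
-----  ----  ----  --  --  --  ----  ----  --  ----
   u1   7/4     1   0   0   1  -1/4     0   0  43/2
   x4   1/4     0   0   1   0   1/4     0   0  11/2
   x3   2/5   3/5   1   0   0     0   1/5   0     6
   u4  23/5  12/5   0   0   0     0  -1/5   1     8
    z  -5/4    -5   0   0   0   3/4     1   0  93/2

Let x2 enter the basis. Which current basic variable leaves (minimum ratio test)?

Column x2 entries and ratios — u1: (43/2)/1 = 43/2; x4: 0 ≤ 0, skip; x3: 6/(3/5) = 10; u4: 8/(12/5) = 10/3.
Smallest ratio is 10/3 in the row of u4, so u4 leaves.

u4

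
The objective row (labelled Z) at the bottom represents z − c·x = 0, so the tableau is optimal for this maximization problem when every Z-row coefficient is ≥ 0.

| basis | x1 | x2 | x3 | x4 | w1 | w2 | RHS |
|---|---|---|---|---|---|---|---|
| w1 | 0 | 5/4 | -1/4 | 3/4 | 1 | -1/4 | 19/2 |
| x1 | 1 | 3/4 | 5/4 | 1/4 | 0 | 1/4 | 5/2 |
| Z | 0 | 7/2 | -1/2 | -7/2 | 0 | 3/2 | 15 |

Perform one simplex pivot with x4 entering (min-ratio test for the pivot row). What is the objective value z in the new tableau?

50

Ratio test on column x4 — row 1: (19/2)/(3/4) = 38/3; row 2: (5/2)/(1/4) = 10. Minimum is 10 at row 2 (x1 leaves); pivot element 1/4.
Pivot on row 2; the Z-row RHS becomes 15 − (-7/2)·10 = 50.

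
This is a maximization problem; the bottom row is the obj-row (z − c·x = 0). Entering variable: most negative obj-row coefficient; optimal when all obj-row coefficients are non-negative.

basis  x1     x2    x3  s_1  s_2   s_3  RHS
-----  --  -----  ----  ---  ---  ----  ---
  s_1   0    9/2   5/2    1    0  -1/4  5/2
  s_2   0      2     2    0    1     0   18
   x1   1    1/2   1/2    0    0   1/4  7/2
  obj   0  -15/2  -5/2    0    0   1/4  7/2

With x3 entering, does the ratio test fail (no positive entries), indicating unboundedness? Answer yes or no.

no

Column x3 has positive entries in row(s) 1, 2, 3, so the ratio test bounds it — not unbounded.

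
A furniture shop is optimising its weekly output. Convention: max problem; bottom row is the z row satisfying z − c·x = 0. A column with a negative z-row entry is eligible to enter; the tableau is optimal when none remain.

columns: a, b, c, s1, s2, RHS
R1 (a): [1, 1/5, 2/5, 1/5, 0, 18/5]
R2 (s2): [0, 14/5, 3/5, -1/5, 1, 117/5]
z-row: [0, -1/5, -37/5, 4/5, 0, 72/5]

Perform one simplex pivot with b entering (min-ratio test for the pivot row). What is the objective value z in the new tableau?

225/14

Ratio test on column b — row 1: (18/5)/(1/5) = 18; row 2: (117/5)/(14/5) = 117/14. Minimum is 117/14 at row 2 (s2 leaves); pivot element 14/5.
Pivot on row 2; the z-row RHS becomes 72/5 − (-1/5)·(117/14) = 225/14.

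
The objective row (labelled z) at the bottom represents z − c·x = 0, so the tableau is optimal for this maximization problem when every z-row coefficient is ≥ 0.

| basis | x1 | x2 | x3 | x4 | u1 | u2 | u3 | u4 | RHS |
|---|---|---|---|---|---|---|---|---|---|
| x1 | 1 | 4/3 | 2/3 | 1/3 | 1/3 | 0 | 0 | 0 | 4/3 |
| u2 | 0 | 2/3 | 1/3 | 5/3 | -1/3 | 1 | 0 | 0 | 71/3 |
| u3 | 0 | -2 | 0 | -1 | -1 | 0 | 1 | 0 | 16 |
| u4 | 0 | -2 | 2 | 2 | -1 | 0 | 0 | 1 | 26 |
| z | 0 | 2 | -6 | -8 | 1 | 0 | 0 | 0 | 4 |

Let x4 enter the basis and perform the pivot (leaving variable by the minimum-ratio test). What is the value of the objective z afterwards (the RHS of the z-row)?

36

Ratio test on column x4 — row 1: (4/3)/(1/3) = 4; row 2: (71/3)/(5/3) = 71/5; row 3: entry -1 ≤ 0; row 4: 26/2 = 13. Minimum is 4 at row 1 (x1 leaves); pivot element 1/3.
Pivot on row 1; the z-row RHS becomes 4 − (-8)·4 = 36.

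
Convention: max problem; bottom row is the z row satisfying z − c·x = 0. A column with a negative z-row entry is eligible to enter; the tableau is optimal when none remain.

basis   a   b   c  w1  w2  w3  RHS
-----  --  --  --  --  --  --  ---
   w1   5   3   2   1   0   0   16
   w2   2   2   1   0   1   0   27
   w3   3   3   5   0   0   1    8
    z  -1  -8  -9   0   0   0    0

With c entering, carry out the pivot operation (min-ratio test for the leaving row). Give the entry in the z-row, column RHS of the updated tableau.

72/5

Ratio test on column c — row 1: 16/2 = 8; row 2: 27/1 = 27; row 3: 8/5 = 8/5. Minimum is 8/5 at row 3 (w3 leaves); pivot element 5.
Divide row 3 by 5; eliminate column c from the other rows.
z-row update in column RHS: 0 − (-9)·(8/5) = 72/5.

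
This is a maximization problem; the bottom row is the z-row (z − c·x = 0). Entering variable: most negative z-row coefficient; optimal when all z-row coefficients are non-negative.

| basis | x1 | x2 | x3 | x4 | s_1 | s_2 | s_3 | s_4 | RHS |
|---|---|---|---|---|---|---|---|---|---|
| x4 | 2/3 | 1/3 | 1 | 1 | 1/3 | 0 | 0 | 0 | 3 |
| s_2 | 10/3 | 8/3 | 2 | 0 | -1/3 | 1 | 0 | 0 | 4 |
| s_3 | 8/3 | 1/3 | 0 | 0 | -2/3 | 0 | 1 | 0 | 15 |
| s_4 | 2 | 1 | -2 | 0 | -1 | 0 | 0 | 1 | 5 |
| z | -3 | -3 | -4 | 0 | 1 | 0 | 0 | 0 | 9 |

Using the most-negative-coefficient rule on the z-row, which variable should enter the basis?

x3

Negative z-row entries: x1: -3, x2: -3, x3: -4.
The most negative is -4 in column x3, so x3 enters.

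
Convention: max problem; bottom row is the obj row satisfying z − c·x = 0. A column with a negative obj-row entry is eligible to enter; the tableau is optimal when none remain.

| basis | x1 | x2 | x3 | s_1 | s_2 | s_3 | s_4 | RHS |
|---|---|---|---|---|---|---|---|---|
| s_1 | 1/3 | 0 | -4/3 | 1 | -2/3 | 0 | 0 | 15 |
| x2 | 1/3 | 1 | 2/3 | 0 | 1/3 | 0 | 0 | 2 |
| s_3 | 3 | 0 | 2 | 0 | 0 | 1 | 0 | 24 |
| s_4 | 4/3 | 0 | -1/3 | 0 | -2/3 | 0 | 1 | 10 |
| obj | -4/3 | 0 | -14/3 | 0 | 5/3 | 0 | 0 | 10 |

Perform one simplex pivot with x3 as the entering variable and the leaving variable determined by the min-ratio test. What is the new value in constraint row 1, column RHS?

19

Ratio test on column x3 — row 1: entry -4/3 ≤ 0; row 2: 2/(2/3) = 3; row 3: 24/2 = 12; row 4: entry -1/3 ≤ 0. Minimum is 3 at row 2 (x2 leaves); pivot element 2/3.
Divide row 2 by 2/3; eliminate column x3 from the other rows.
Row 1 update in column RHS: 15 − (-4/3)·3 = 19.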